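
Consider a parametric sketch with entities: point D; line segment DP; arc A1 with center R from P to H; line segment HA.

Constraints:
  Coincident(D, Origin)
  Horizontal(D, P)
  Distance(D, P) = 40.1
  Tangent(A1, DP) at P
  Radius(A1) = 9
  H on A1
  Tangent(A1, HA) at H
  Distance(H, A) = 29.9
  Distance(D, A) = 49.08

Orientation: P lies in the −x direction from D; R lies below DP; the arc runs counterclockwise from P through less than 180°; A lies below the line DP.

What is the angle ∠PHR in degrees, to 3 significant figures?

27.4°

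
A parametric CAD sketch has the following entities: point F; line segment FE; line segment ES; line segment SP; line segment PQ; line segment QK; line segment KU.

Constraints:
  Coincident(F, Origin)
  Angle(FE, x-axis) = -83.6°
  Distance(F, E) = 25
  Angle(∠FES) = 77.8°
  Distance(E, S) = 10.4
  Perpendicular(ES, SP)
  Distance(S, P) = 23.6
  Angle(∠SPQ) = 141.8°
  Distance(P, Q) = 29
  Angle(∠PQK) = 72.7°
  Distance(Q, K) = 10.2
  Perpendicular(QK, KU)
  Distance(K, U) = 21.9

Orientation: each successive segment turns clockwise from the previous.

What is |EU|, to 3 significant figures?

26.0

∠PQK = 72.7° gives QK at -61.3° from the x-axis; with |QK| = 10.2, K = (19.9, 11.6). The perpendicularity gives KU at right angles to QK, so KU runs at -151°; with |KU| = 21.9, U = (0.659, 1.08). Then |EU| = |U − E| = 26.0.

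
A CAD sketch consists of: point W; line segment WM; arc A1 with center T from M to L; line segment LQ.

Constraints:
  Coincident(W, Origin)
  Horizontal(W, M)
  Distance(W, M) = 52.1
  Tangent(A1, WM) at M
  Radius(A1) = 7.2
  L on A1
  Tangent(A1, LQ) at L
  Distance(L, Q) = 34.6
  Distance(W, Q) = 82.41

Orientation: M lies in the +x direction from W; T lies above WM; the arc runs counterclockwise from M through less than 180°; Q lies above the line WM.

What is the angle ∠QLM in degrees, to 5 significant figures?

149.34°

W is at the origin; W and M share the same y with |WM| = 52.1 and M on the +x side, so M = (52.100, 0.0000). A1 meets WM tangentially, so TM is at right angles to WM, so T = M + (0, 7.2) = (52.100, 7.2000). Since TL ⟂ LQ (tangency), |TQ| = √(7.2² + 34.6²) = 35.341 regardless of where L sits on A1. So Q lies on both circle(W, 82.41) and circle(T, 35.341); the above-WM intersection is Q = (75.026, 34.096). L is the foot of the tangent from Q: L = (58.416, 3.7437).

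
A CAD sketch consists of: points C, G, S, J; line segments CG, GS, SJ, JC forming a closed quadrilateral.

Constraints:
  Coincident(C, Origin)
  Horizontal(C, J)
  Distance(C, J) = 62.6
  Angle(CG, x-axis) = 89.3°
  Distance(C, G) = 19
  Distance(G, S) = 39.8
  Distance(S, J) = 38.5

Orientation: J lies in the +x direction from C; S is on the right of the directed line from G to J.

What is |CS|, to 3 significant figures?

28.3

C is at the origin; C and J share the same y with |CJ| = 62.6 and J in +x, so J = (62.6, 0). CG runs at 89.3° with |CG| = 19.0, so G = (0.232, 19.0). S is determined by |GS| = 39.8 and |SJ| = 38.5 together: it lies at the intersection of circle(G, 39.8) and circle(J, 38.5). With |GJ| = 65.2, the foot of the radical line on GJ is 33.4 from G and the perpendicular offset is √(39.8² − 33.4²) = 21.7. Taking the right-of-GJ solution: S = (25.8, -11.5).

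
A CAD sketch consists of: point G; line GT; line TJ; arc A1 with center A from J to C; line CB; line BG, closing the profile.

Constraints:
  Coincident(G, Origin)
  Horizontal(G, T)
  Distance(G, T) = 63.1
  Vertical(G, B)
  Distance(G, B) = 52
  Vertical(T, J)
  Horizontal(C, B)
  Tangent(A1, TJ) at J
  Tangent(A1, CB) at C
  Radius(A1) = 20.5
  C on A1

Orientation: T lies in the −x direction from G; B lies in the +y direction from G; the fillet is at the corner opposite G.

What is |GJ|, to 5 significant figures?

70.526

G is at the origin; G and T share the same y with |GT| = 63.1 and T on the −x side, so T = (-63.100, 0.0000). G and B share the same x with |GB| = 52.0 and B on the +y side, so B = (0.0000, 52.000). The virtual corner opposite G is at (-63.100, 52.000). The tangent condition forces AJ to be normal to TJ and since A1 is tangent to CB there, AC ⟂ CB, with radius 20.5, so the center A sits 20.5 in from both sides at A = (-42.600, 31.500). That places the tangent points at J = (-63.100, 31.500) on TJ and C = (-42.600, 52.000) on CB. Then |GJ| = |J − G| = 70.526.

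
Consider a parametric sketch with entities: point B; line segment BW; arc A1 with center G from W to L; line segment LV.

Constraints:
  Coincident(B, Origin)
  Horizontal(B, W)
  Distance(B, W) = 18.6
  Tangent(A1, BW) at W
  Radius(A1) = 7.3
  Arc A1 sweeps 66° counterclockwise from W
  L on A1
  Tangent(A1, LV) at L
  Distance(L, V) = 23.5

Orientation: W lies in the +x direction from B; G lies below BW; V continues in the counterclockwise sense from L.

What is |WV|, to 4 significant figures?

30.48

B is at the origin; BW is horizontal with |BW| = 18.6 and W on the +x side, so W = (18.60, 0.000). The tangent condition forces GW to be normal to BW, so G = W + (0, -7.3) = (18.60, -7.300). On A1, W sits at bearing 90° from G; a 66° counterclockwise sweep puts L at bearing 156°, so L = G + 7.3·(cos 156°, sin 156°) = (11.93, -4.331). A1 meets LV tangentially, so GL is at right angles to LV, so LV runs along (−sin 156°, cos 156°); with |LV| = 23.5, V = (2.373, -25.80). Then |WV| = |V − W| = 30.48.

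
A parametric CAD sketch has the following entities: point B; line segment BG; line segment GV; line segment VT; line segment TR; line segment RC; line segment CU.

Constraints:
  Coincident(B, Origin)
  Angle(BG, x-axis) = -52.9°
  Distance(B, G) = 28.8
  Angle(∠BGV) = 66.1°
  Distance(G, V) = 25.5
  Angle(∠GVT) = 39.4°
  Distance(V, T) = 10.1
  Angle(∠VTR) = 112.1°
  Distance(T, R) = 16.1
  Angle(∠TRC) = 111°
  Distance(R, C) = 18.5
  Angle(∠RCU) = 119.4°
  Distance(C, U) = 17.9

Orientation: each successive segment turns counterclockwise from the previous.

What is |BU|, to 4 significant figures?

53.74

B is at the origin; BG runs at -52.9° with length 28.8, so G = (17.37, -22.97). ∠BGV = 66.1° gives GV at 61.00° from the x-axis; with |GV| = 25.5, V = (29.74, -0.6676). ∠GVT = 39.4° gives VT at -158.4° from the x-axis; with |VT| = 10.1, T = (20.34, -4.386). ∠VTR = 112.1° gives TR at -90.50° from the x-axis; with |TR| = 16.1, R = (20.20, -20.49). ∠TRC = 111.0° gives RC at -21.50° from the x-axis; with |RC| = 18.5, C = (37.42, -27.27). ∠RCU = 119.4° gives CU at 39.10° from the x-axis; with |CU| = 17.9, U = (51.31, -15.98). Then |BU| = |U − B| = 53.74.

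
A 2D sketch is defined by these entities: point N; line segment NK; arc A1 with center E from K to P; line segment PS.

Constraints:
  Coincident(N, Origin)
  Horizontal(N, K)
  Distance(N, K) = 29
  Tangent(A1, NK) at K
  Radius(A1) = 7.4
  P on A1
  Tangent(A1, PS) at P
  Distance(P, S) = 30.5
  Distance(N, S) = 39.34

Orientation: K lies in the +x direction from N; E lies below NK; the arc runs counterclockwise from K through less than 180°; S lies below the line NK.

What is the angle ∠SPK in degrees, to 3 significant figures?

140°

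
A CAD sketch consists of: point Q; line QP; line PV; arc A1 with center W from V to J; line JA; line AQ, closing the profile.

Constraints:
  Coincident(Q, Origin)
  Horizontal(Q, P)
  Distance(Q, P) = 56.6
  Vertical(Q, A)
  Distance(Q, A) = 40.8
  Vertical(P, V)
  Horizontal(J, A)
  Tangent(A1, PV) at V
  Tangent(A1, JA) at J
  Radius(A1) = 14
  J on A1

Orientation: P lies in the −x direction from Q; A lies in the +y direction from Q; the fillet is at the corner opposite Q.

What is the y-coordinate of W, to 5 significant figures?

26.800

Q and A share the same x with |QA| = 40.8 and A on the +y side, so A = (0.0000, 40.800). The virtual corner opposite Q is at (-56.600, 40.800). A1 meets PV tangentially, so WV is at right angles to PV and since A1 is tangent to JA there, WJ ⟂ JA, with radius 14.0, so the center W sits 14.0 in from both sides at W = (-42.600, 26.800). So W.y = 26.800.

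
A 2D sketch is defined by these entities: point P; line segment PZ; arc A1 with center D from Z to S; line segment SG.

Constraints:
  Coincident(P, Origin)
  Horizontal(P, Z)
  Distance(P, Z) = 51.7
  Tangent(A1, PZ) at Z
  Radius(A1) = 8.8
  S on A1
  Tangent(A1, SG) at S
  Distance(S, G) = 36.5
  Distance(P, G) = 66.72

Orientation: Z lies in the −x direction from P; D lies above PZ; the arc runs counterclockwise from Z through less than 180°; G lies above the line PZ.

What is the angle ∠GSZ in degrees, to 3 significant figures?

131°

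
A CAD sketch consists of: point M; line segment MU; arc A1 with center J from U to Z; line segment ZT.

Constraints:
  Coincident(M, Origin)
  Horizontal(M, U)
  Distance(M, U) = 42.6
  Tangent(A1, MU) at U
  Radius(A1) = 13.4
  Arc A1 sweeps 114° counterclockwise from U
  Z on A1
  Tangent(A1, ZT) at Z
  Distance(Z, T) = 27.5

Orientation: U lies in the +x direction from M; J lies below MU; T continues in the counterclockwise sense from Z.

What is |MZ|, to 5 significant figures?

35.735

Tangency of A1 to MU means the radius JU is perpendicular to MU, so J = U + (0, -13.4) = (42.600, -13.400). On A1, U sits at bearing 90° from J; a 114° counterclockwise sweep puts Z at bearing 204°, so Z = J + 13.4·(cos 204°, sin 204°) = (30.358, -18.850). Then |MZ| = |Z − M| = 35.735.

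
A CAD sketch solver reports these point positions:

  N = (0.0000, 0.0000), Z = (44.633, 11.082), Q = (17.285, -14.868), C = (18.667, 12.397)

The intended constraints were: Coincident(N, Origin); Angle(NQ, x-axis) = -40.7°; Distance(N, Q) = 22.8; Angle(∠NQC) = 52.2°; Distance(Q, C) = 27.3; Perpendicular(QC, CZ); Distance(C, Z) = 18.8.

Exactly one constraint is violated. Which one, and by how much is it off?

Distance(C, Z) = 18.8 — off by 7.20.

N = (0.00, 0.00) ✓; NQ at -40.70° ✓; |NQ| = 22.80 ✓; ∠NQC = 52.20° ✓; |QC| = 27.30 ✓; ∠(QC, CZ) = 90.00° ✓; |CZ| = 26.00 ✗.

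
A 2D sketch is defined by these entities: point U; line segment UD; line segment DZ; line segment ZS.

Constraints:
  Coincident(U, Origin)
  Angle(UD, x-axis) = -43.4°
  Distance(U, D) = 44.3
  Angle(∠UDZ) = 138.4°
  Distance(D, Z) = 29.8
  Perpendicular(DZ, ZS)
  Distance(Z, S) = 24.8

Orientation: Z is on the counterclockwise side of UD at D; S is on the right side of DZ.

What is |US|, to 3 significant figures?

83.1

U is at the origin; UD runs at -43.4° with length 44.3, so D = 44.3·(cos -43.4°, sin -43.4°) = (32.2, -30.4). ∠UDZ = 138.4°, so DZ runs at -43.4° + (180° − 138.4°) = -1.80° from the x-axis; with |DZ| = 29.8, Z = D + 29.8·(cos -1.80°, sin -1.80°) = (62.0, -31.4). DZ ⟂ ZS; with |ZS| = 24.8 on the right of DZ, S = Z + 24.8·(-0.0314, -1.00) = (61.2, -56.2). Then |US| = |S − U| = 83.1.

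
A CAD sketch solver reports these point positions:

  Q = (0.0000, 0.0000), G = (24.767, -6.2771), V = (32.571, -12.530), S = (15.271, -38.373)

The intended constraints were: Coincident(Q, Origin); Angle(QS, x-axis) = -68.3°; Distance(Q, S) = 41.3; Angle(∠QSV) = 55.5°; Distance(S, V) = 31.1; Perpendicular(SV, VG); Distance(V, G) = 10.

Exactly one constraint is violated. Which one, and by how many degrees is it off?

Perpendicular(SV, VG) — off by 4.90°.

Q = (0.00, 0.00) ✓; QS at -68.30° ✓; |QS| = 41.30 ✓; ∠QSV = 55.50° ✓; |SV| = 31.10 ✓; ∠(SV, VG) = 85.10° ✗; |VG| = 10.00 ✓.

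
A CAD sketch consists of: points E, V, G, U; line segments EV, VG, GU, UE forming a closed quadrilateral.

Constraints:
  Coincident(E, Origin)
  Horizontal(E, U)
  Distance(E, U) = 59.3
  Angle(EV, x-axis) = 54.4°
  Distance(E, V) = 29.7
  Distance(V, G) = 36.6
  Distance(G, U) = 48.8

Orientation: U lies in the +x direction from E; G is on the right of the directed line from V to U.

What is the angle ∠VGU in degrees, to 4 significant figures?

67.40°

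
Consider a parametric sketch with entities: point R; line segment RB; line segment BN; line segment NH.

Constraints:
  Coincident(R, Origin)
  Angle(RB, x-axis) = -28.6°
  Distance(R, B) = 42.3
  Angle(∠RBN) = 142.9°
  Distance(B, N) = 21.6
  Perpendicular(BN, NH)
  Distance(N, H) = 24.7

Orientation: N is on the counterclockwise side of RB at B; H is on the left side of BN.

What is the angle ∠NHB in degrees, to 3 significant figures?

41.2°

R is at the origin; RB runs at -28.6° with length 42.3, so B = 42.3·(cos -28.6°, sin -28.6°) = (37.1, -20.2). ∠RBN = 142.9°, so BN runs at -28.6° + (180° − 142.9°) = 8.50° from the x-axis; with |BN| = 21.6, N = B + 21.6·(cos 8.50°, sin 8.50°) = (58.5, -17.1). The perpendicularity gives NH at right angles to BN; with |NH| = 24.7 on the left of BN, H = N + 24.7·(-0.148, 0.989) = (54.9, 7.37). Then cos ∠NHB = HN·HB / (|HN||HB|), giving 41.2°.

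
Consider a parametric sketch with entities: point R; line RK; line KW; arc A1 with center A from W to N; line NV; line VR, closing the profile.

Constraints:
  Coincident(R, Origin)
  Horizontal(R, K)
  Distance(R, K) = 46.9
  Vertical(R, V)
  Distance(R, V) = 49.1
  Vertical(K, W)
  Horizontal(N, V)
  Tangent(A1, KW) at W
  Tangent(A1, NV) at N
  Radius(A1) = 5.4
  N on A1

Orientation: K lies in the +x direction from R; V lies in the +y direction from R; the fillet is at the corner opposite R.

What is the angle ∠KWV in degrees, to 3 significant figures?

96.6°

The virtual corner opposite R is at (46.9, 49.1). Tangency of A1 to KW means the radius AW is perpendicular to KW and since A1 is tangent to NV there, AN ⟂ NV, with radius 5.4, so the center A sits 5.4 in from both sides at A = (41.5, 43.7). That places the tangent points at W = (46.9, 43.7) on KW and N = (41.5, 49.1) on NV. Then cos ∠KWV = WK·WV / (|WK||WV|), giving 96.6°.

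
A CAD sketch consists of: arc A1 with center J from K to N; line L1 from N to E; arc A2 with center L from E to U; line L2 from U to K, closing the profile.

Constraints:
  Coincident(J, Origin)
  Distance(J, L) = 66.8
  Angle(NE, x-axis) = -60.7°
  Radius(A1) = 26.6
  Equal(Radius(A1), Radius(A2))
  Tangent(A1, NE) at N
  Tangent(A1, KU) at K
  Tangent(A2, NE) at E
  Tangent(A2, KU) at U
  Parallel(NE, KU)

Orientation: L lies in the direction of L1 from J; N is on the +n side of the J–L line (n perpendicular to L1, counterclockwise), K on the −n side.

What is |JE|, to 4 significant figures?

71.90

Tangency of A1 to both parallel lines with radius 26.6 puts N and K at J ± 26.6·n: N = (23.20, 13.02), K = (-23.20, -13.02). Equal radii place E and U the same way about L: E = L + 26.6·n = (55.89, -45.24), U = L − 26.6·n = (9.494, -71.27). Then |JE| = |E − J| = 71.90.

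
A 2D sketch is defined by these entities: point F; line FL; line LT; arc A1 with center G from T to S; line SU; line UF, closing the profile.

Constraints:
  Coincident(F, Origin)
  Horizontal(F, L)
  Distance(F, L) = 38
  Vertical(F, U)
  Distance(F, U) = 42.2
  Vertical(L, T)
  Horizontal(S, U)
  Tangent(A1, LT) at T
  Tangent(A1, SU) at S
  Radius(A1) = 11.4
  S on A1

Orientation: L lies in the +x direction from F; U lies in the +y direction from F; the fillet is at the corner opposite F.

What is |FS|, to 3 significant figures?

49.9

F is at the origin; FL is horizontal with |FL| = 38.0 and L on the +x side, so L = (38.0, 0.00). F and U share the same x with |FU| = 42.2 and U on the +y side, so U = (0.00, 42.2). The virtual corner opposite F is at (38.0, 42.2). Tangency of A1 to LT means the radius GT is perpendicular to LT and the tangent condition forces GS to be normal to SU, with radius 11.4, so the center G sits 11.4 in from both sides at G = (26.6, 30.8). That places the tangent points at T = (38.0, 30.8) on LT and S = (26.6, 42.2) on SU. Then |FS| = |S − F| = 49.9.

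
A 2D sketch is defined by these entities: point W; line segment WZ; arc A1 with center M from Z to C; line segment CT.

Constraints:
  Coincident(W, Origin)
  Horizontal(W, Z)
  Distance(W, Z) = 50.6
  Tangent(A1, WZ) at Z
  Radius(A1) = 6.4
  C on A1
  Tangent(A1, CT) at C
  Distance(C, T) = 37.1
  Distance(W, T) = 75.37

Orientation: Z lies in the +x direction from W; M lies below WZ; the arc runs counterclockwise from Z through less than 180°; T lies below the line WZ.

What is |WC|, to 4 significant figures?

45.94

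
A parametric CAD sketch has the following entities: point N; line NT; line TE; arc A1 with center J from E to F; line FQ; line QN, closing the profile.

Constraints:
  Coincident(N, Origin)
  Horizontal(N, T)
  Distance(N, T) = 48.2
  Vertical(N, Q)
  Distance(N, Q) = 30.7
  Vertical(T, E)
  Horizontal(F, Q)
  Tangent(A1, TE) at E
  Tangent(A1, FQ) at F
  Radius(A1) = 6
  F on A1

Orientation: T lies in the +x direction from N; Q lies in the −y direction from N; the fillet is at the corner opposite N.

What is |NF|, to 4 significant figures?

52.19

The virtual corner opposite N is at (48.20, -30.70). Tangency of A1 to TE means the radius JE is perpendicular to TE and A1 meets FQ tangentially, so JF is at right angles to FQ, with radius 6.0, so the center J sits 6.0 in from both sides at J = (42.20, -24.70). That places the tangent points at E = (48.20, -24.70) on TE and F = (42.20, -30.70) on FQ. Then |NF| = |F − N| = 52.19.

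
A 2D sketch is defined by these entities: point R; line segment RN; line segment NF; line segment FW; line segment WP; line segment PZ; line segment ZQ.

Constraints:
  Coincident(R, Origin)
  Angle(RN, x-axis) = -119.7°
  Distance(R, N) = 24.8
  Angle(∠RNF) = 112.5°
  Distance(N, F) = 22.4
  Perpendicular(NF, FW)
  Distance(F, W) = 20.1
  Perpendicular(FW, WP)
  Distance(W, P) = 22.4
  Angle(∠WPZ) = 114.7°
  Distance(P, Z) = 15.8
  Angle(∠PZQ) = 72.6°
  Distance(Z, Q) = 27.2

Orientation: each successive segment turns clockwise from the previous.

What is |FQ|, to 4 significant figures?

3.055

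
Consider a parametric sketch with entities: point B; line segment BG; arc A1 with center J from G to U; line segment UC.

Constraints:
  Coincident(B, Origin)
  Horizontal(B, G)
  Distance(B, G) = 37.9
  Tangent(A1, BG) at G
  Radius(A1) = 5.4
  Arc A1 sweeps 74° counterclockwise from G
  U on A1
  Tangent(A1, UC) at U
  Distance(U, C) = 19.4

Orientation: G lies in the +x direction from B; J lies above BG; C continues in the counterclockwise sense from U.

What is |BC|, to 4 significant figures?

53.43

On A1, G sits at bearing -90° from J; a 74° counterclockwise sweep puts U at bearing -16°, so U = J + 5.4·(cos -16°, sin -16°) = (43.09, 3.912). A1 meets UC tangentially, so JU is at right angles to UC, so UC runs along (−sin -16°, cos -16°); with |UC| = 19.4, C = (48.44, 22.56). Then |BC| = |C − B| = 53.43.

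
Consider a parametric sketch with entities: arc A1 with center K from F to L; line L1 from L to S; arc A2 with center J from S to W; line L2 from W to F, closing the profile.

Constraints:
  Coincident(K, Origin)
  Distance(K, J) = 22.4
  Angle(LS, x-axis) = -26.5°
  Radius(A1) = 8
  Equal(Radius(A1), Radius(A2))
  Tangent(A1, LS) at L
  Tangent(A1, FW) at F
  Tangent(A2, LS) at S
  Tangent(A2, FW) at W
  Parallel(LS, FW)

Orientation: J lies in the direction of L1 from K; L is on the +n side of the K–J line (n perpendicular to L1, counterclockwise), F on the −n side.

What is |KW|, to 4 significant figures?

23.79

Tangency of A1 to both parallel lines with radius 8.0 puts L and F at K ± 8.0·n: L = (3.570, 7.159), F = (-3.570, -7.159). Equal radii place S and W the same way about J: S = J + 8.0·n = (23.62, -2.835), W = J − 8.0·n = (16.48, -17.15). Then |KW| = |W − K| = 23.79.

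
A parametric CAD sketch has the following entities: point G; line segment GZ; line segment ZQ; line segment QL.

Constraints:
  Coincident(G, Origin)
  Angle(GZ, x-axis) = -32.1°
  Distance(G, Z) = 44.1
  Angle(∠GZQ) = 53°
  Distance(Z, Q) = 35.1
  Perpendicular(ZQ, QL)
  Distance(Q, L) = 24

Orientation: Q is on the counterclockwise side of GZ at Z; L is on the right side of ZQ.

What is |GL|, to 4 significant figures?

59.84

∠GZQ = 53.0°, so ZQ runs at -32.1° + (180° − 53.0°) = 94.90° from the x-axis; with |ZQ| = 35.1, Q = Z + 35.1·(cos 94.90°, sin 94.90°) = (34.36, 11.54). The perpendicularity gives QL at right angles to ZQ; with |QL| = 24.0 on the right of ZQ, L = Q + 24.0·(0.9963, 0.08542) = (58.27, 13.59). Then |GL| = |L − G| = 59.84.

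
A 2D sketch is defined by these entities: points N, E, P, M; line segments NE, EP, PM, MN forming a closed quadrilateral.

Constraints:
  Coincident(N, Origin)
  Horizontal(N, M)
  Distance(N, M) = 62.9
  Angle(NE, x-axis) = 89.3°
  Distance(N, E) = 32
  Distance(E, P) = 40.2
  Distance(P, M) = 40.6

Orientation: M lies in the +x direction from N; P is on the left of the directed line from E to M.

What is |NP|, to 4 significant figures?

52.85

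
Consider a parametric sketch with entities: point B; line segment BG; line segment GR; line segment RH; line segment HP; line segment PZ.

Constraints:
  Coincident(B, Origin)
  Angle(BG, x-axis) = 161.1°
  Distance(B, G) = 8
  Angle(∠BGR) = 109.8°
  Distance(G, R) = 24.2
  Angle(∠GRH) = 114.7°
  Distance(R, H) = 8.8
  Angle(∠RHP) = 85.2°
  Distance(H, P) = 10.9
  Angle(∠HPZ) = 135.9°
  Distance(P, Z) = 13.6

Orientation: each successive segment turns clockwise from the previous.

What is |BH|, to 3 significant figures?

30.6

∠BGR = 109.8° gives GR at 90.9° from the x-axis; with |GR| = 24.2, R = (-7.95, 26.8). ∠GRH = 114.7° gives RH at 25.6° from the x-axis; with |RH| = 8.8, H = (-0.0127, 30.6). Then |BH| = |H − B| = 30.6.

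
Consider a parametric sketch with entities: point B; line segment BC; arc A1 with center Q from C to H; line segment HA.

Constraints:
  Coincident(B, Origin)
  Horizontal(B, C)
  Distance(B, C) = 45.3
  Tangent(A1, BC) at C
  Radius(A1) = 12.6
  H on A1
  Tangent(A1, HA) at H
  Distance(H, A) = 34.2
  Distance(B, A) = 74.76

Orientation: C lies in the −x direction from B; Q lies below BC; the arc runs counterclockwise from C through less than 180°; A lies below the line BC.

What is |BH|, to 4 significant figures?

59.21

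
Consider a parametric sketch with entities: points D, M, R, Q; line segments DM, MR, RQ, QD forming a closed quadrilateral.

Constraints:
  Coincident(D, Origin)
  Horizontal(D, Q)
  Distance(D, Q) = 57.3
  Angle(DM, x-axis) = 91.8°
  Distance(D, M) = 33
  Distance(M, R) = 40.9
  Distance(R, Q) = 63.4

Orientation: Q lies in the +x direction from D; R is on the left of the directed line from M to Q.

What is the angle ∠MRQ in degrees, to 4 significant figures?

76.61°

D is at the origin; DQ is horizontal with |DQ| = 57.3 and Q in +x, so Q = (57.3, 0). DM runs at 91.8° with |DM| = 33.0, so M = (-1.037, 32.98). R is determined by |MR| = 40.9 and |RQ| = 63.4 together: it lies at the intersection of circle(M, 40.9) and circle(Q, 63.4). With |MQ| = 67.02, the foot of the radical line on MQ is 16.00 from M and the perpendicular offset is √(40.9² − 16.00²) = 37.64. Taking the left-of-MQ solution: R = (31.42, 57.88).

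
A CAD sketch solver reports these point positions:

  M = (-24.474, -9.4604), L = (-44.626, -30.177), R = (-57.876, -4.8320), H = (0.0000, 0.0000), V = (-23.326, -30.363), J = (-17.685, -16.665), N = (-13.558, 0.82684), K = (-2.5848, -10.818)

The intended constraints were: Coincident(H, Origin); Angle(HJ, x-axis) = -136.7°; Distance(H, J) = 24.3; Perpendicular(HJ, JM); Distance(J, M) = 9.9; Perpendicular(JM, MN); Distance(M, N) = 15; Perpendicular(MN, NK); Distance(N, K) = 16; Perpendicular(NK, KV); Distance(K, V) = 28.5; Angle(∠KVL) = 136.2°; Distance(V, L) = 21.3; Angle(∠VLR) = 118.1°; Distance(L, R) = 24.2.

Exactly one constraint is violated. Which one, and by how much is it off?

Distance(L, R) = 24.2 — off by 4.40.

H = (0.00, 0.00) ✓; HJ at -136.7° ✓; |HJ| = 24.30 ✓; ∠(HJ, JM) = 90.00° ✓; |JM| = 9.899 ✓; ∠(JM, MN) = 90.00° ✓; |MN| = 15.00 ✓; ∠(MN, NK) = 90.00° ✓; |NK| = 16.00 ✓; ∠(NK, KV) = 90.00° ✓; |KV| = 28.50 ✓; ∠KVL = 136.2° ✓; |VL| = 21.30 ✓; ∠VLR = 118.1° ✓; |LR| = 28.60 ✗.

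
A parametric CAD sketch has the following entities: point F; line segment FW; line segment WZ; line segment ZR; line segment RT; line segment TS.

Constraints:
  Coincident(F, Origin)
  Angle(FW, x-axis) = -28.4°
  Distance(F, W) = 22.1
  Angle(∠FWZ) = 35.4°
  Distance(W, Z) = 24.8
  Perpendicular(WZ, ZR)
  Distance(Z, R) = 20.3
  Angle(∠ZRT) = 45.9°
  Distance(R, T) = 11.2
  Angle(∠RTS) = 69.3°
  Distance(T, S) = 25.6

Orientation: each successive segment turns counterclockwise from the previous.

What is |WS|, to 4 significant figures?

39.95

F is at the origin; FW runs at -28.4° with length 22.1, so W = (19.44, -10.51). ∠FWZ = 35.4° gives WZ at 116.2° from the x-axis; with |WZ| = 24.8, Z = (8.491, 11.74). WZ ⟂ ZR, so ZR runs at -153.8°; with |ZR| = 20.3, R = (-9.723, 2.778). ∠ZRT = 45.9° gives RT at -19.70° from the x-axis; with |RT| = 11.2, T = (0.8210, -0.9973). ∠RTS = 69.3° gives TS at 91.00° from the x-axis; with |TS| = 25.6, S = (0.3742, 24.60). Then |WS| = |S − W| = 39.95.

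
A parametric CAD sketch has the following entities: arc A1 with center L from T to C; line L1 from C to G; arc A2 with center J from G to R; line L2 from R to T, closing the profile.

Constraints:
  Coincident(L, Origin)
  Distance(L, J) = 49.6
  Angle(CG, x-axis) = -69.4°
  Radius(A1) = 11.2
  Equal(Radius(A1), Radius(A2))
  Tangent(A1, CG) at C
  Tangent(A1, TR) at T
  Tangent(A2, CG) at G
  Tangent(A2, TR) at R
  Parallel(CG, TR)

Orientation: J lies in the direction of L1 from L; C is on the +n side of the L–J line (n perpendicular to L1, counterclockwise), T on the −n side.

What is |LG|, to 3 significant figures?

50.8

The slot axis is L1's direction at -69.4°, so u = (cos -69.4°, sin -69.4°) = (0.352, -0.936) and n = (−sin -69.4°, cos -69.4°) = (0.936, 0.352). L is at the origin and J lies 49.6 along u from L, so J = 49.6·u = (17.5, -46.4). Tangency of A1 to both parallel lines with radius 11.2 puts C and T at L ± 11.2·n: C = (10.5, 3.94), T = (-10.5, -3.94). Equal radii place G and R the same way about J: G = J + 11.2·n = (27.9, -42.5), R = J − 11.2·n = (6.97, -50.4). Then |LG| = |G − L| = 50.8.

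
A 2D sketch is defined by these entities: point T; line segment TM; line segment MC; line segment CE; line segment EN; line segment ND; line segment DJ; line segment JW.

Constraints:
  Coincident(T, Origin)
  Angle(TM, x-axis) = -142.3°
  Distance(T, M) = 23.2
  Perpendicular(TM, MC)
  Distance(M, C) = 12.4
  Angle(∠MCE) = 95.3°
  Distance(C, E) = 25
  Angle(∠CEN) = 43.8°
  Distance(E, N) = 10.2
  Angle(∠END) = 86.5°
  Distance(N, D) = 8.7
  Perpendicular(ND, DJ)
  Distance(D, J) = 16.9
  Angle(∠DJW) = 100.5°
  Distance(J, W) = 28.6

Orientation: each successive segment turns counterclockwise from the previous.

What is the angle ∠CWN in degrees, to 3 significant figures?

8.14°

The perpendicularity gives DJ at right angles to ND, so DJ runs at -7.90°; with |DJ| = 16.9, J = (15.9, -19.5). ∠DJW = 100.5° gives JW at 71.6° from the x-axis; with |JW| = 28.6, W = (24.9, 7.61). Then cos ∠CWN = WC·WN / (|WC||WN|), giving 8.14°.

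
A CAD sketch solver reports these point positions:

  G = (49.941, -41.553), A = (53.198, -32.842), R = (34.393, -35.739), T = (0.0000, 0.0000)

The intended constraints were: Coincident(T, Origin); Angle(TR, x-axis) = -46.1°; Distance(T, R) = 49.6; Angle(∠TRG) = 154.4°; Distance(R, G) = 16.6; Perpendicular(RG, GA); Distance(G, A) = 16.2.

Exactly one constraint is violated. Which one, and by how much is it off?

Distance(G, A) = 16.2 — off by 6.90.

T = (0.00, 0.00) ✓; TR at -46.10° ✓; |TR| = 49.60 ✓; ∠TRG = 154.4° ✓; |RG| = 16.60 ✓; ∠(RG, GA) = 90.00° ✓; |GA| = 9.300 ✗.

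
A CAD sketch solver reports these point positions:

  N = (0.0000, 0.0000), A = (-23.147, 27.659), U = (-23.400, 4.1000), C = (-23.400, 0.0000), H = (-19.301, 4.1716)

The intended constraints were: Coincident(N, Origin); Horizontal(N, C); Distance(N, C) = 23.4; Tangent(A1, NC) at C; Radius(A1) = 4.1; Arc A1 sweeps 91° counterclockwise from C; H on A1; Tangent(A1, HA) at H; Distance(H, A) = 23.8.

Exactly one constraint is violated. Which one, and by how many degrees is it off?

Tangent(A1, HA) at H — off by 8.30°.

N = (0.00, 0.00) ✓; N.y = 0.00, C.y = 0.00 ✓; |NC| = 23.40 ✓; ∠(UC, CN) = 90.00° ✓; |UC| = 4.100 ✓; bearing(U→H) − bearing(U→C) = 91.00° ✓; |UH| = 4.100 ✓; ∠(UH, HA) = 81.70° ✗; |HA| = 23.80 ✓.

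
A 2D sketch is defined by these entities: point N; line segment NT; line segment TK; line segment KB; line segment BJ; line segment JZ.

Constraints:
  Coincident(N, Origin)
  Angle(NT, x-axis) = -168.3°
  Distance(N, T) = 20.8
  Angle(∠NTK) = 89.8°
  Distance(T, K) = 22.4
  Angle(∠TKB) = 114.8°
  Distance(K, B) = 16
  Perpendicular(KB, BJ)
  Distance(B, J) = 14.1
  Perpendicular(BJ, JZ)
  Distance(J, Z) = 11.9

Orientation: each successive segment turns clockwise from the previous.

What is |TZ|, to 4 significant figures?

14.87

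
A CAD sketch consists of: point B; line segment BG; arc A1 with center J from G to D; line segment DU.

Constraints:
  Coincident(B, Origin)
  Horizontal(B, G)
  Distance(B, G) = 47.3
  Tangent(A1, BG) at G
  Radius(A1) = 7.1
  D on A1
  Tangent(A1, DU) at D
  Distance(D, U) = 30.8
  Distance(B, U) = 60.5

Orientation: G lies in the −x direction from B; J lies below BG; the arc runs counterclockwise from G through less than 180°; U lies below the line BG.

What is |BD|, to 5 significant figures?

54.897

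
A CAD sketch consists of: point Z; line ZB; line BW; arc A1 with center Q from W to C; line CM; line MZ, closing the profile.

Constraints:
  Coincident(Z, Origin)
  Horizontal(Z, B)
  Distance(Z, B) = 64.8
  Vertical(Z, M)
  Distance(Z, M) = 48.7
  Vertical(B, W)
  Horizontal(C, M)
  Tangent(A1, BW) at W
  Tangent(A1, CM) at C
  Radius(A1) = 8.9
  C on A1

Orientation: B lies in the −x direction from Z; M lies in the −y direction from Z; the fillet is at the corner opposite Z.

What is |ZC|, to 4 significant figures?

74.14

The virtual corner opposite Z is at (-64.80, -48.70). Since A1 is tangent to BW there, QW ⟂ BW and A1 meets CM tangentially, so QC is at right angles to CM, with radius 8.9, so the center Q sits 8.9 in from both sides at Q = (-55.90, -39.80). That places the tangent points at W = (-64.80, -39.80) on BW and C = (-55.90, -48.70) on CM. Then |ZC| = |C − Z| = 74.14.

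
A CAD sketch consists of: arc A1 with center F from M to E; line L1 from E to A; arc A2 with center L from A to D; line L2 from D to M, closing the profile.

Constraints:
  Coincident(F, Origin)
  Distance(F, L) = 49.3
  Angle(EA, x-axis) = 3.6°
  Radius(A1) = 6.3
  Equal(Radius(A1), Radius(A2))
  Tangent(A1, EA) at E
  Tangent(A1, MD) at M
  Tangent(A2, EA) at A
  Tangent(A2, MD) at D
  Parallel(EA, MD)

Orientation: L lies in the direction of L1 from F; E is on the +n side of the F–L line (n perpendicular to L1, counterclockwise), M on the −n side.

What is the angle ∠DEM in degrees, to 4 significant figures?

75.66°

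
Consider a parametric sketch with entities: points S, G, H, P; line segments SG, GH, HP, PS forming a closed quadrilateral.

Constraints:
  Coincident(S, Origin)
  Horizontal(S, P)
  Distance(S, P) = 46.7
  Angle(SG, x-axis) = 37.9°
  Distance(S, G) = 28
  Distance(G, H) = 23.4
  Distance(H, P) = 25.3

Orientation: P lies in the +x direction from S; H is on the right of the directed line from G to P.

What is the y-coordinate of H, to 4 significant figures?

-6.200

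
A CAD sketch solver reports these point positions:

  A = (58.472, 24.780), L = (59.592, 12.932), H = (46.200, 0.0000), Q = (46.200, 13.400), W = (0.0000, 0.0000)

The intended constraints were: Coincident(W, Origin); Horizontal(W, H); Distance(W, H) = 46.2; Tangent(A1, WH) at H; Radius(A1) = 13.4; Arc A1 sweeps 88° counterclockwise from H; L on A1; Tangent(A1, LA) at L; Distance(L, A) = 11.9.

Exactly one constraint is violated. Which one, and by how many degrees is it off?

Tangent(A1, LA) at L — off by 7.40°.

W = (0.00, 0.00) ✓; W.y = 0.00, H.y = 0.00 ✓; |WH| = 46.20 ✓; ∠(QH, HW) = 90.00° ✓; |QH| = 13.40 ✓; bearing(Q→L) − bearing(Q→H) = 88.00° ✓; |QL| = 13.40 ✓; ∠(QL, LA) = 82.60° ✗; |LA| = 11.90 ✓.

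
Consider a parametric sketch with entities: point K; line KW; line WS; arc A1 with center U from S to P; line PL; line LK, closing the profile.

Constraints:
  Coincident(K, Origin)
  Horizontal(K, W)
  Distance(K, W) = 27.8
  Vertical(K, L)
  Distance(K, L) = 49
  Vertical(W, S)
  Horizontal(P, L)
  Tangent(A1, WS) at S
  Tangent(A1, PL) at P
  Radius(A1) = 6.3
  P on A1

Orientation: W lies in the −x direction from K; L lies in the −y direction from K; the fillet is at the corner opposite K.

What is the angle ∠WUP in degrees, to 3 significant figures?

172°

The virtual corner opposite K is at (-27.8, -49.0). The tangent condition forces US to be normal to WS and the tangent condition forces UP to be normal to PL, with radius 6.3, so the center U sits 6.3 in from both sides at U = (-21.5, -42.7). That places the tangent points at S = (-27.8, -42.7) on WS and P = (-21.5, -49.0) on PL. Then cos ∠WUP = UW·UP / (|UW||UP|), giving 172°.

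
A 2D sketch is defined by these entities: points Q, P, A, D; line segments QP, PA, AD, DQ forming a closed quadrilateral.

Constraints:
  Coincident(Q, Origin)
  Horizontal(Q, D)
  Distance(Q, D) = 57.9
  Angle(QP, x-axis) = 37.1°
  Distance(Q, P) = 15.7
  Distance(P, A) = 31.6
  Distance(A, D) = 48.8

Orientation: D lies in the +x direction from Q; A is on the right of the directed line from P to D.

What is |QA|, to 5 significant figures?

26.345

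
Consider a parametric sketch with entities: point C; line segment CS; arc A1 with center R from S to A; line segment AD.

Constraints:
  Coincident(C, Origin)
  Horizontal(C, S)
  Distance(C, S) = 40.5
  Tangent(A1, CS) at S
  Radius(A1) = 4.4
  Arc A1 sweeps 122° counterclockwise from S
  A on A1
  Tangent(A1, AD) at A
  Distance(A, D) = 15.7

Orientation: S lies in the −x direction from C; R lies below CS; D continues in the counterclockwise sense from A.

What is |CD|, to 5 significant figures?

41.128

C is at the origin; C and S share the same y with |CS| = 40.5 and S on the −x side, so S = (-40.500, 0.0000). A1 meets CS tangentially, so RS is at right angles to CS, so R = S + (0, -4.4) = (-40.500, -4.4000). On A1, S sits at bearing 90° from R; a 122° counterclockwise sweep puts A at bearing 212°, so A = R + 4.4·(cos 212°, sin 212°) = (-44.231, -6.7316). Tangency of A1 to AD means the radius RA is perpendicular to AD, so AD runs along (−sin 212°, cos 212°); with |AD| = 15.7, D = (-35.912, -20.046). Then |CD| = |D − C| = 41.128.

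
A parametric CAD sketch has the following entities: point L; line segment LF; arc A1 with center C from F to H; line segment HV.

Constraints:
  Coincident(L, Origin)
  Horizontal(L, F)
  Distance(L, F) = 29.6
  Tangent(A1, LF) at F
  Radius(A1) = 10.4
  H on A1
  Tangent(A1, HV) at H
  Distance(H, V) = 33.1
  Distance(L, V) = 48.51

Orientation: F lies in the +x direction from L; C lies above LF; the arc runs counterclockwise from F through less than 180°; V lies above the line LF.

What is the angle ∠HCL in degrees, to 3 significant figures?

167°

Checks: L.y = 0.00, F.y = 0.00 ✓; |CH| = 10.40 ✓; ∠(CH, HV) = 90.00° ✓; |HV| = 33.10 ✓; |LV| = 48.51 ✓.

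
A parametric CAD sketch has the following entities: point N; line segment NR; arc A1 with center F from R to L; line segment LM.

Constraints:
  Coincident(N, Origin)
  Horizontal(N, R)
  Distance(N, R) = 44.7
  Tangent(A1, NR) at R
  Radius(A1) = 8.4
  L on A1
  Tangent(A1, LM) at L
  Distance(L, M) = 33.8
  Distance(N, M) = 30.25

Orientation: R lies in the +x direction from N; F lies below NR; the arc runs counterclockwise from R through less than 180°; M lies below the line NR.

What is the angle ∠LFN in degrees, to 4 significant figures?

34.37°

N is at the origin; N and R share the same y with |NR| = 44.7 and R on the +x side, so R = (44.70, 0.000). A1 meets NR tangentially, so FR is at right angles to NR, so F = R + (0, -8.4) = (44.70, -8.400). Since FL ⟂ LM (tangency), |FM| = √(8.4² + 33.8²) = 34.83 regardless of where L sits on A1. So M lies on both circle(N, 30.25) and circle(F, 34.83); the below-NR intersection is M = (14.85, -26.35). L is the foot of the tangent from M: L = (38.76, -2.459).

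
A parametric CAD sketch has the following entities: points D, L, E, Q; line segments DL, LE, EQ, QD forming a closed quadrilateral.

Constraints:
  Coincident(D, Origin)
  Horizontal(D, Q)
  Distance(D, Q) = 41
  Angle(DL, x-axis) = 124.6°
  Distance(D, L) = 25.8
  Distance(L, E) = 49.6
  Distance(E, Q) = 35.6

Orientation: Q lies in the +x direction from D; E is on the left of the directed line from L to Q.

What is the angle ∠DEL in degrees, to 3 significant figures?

30.6°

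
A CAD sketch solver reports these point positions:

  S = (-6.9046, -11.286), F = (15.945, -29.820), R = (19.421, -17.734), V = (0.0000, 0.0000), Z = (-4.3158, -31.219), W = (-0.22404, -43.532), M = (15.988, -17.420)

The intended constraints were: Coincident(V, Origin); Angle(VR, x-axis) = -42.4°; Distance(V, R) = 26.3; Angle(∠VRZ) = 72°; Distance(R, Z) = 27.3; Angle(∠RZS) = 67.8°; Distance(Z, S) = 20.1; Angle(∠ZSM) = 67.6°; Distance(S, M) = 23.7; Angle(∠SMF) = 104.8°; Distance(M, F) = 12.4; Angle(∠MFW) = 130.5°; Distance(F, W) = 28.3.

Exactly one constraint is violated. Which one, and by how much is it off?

Distance(F, W) = 28.3 — off by 7.10.

V = (0.00, 0.00) ✓; VR at -42.40° ✓; |VR| = 26.30 ✓; ∠VRZ = 72.00° ✓; |RZ| = 27.30 ✓; ∠RZS = 67.80° ✓; |ZS| = 20.10 ✓; ∠ZSM = 67.60° ✓; |SM| = 23.70 ✓; ∠SMF = 104.8° ✓; |MF| = 12.40 ✓; ∠MFW = 130.5° ✓; |FW| = 21.20 ✗.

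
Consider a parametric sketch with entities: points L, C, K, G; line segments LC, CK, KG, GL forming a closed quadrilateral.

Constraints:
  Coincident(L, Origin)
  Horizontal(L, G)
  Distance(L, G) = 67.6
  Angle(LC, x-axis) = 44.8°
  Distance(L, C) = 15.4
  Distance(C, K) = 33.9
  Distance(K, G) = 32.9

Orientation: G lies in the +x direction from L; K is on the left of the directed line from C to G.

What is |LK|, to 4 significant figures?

48.23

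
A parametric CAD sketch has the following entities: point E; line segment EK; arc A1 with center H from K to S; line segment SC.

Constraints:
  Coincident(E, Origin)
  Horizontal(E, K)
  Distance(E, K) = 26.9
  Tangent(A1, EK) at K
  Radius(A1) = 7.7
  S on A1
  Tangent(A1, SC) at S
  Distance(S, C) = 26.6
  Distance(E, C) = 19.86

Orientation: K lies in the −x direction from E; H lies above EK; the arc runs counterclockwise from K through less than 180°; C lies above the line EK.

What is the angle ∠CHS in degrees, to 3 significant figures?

73.9°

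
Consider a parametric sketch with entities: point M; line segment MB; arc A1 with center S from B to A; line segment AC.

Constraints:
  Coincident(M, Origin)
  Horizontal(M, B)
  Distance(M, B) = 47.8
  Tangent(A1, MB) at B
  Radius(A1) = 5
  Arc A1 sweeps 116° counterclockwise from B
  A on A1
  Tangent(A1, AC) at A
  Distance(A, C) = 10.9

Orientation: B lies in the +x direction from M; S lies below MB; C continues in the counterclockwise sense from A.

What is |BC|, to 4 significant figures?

16.99

M is at the origin; MB is horizontal with |MB| = 47.8 and B on the +x side, so B = (47.80, 0.000). Tangency of A1 to MB means the radius SB is perpendicular to MB, so S = B + (0, -5) = (47.80, -5.000). On A1, B sits at bearing 90° from S; a 116° counterclockwise sweep puts A at bearing 206°, so A = S + 5.0·(cos 206°, sin 206°) = (43.31, -7.192). A1 meets AC tangentially, so SA is at right angles to AC, so AC runs along (−sin 206°, cos 206°); with |AC| = 10.9, C = (48.08, -16.99). Then |BC| = |C − B| = 16.99.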